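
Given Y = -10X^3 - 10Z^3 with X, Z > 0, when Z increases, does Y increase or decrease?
Y decreases

Taking the partial derivative:
∂Y/∂Z = -30Z^2

∂Y/∂Z = -30Z^2 < 0 (assuming positive values)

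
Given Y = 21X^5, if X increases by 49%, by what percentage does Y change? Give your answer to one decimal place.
634.4%

For Y = 21X^5:
If X → X(1 + 0.49)
Then Y → Y · (1 + 0.49)^5
     ≈ Y · 7.3440

Percentage change = ((1 + 0.49)^5 − 1) × 100% ≈ 634.4%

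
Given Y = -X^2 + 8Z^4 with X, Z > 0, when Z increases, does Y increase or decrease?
Y increases

Taking the partial derivative:
∂Y/∂Z = 32Z^3

∂Y/∂Z = 32Z^3 > 0 (assuming positive values)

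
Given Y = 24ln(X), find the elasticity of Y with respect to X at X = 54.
Elasticity = 1/ln(54) ≈ 0.2507

Elasticity = (dY/dX) · (X/Y)

dY/dX = 24/X
At X = 54: dY/dX = 4/9, Y = 24·ln(54)

Elasticity = (4/9) · (54 / (24·ln(54))) = 1/ln(54) ≈ 0.2507

Interpretation: for a small percentage change in X, the percentage change in Y is approximately 0.25 times as large.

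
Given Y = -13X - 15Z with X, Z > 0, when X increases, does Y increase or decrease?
Y decreases

Taking the partial derivative:
∂Y/∂X = -13

∂Y/∂X = -13 < 0 (assuming positive values)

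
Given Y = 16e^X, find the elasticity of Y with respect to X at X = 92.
Elasticity = 92

Elasticity = (dY/dX) · (X/Y)

dY/dX = 16·e^X
At X = 92: dY/dX = 16·e^92, Y = 16·e^92

Elasticity = (16·e^92) · (92 / (16·e^92)) = 92

Interpretation: for a small percentage change in X, the percentage change in Y is approximately 92.00 times as large.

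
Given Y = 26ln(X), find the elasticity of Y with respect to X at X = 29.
Elasticity = 1/ln(29) ≈ 0.2970

Elasticity = (dY/dX) · (X/Y)

dY/dX = 26/X
At X = 29: dY/dX = 26/29, Y = 26·ln(29)

Elasticity = (26/29) · (29 / (26·ln(29))) = 1/ln(29) ≈ 0.2970

Interpretation: for a small percentage change in X, the percentage change in Y is approximately 0.30 times as large.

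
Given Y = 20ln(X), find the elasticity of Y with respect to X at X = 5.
Elasticity = 1/ln(5) ≈ 0.6213

Elasticity = (dY/dX) · (X/Y)

dY/dX = 20/X
At X = 5: dY/dX = 4, Y = 20·ln(5)

Elasticity = 4 · (5 / (20·ln(5))) = 1/ln(5) ≈ 0.6213

Interpretation: for a small percentage change in X, the percentage change in Y is approximately 0.62 times as large.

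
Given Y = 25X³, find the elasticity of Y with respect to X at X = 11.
Elasticity = 3

Elasticity = (dY/dX) · (X/Y)

dY/dX = 75·X²
At X = 11: dY/dX = 9075, Y = 33275

Elasticity = 9075 · (11 / 33275) = 3

Interpretation: for a small percentage change in X, the percentage change in Y is approximately 3.00 times as large.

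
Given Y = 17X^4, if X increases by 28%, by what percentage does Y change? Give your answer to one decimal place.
168.4%

For Y = 17X^4:
If X → X(1 + 0.28)
Then Y → Y · (1 + 0.28)^4
     ≈ Y · 2.6844

Percentage change = ((1 + 0.28)^4 − 1) × 100% ≈ 168.4%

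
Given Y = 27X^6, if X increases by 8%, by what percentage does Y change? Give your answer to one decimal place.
58.7%

For Y = 27X^6:
If X → X(1 + 0.08)
Then Y → Y · (1 + 0.08)^6
     ≈ Y · 1.5869

Percentage change = ((1 + 0.08)^6 − 1) × 100% ≈ 58.7%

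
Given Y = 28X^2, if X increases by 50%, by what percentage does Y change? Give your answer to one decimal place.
125.0%

For Y = 28X^2:
If X → X(1 + 0.5)
Then Y → Y · (1 + 0.5)^2
     = Y · 2.2500

Percentage change = ((1 + 0.5)^2 − 1) × 100% = 125.0%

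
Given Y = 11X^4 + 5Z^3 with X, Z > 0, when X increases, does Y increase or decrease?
Y increases

Taking the partial derivative:
∂Y/∂X = 44X^3

∂Y/∂X = 44X^3 > 0 (assuming positive values)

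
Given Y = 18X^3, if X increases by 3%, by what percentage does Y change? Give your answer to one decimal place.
9.3%

For Y = 18X^3:
If X → X(1 + 0.03)
Then Y → Y · (1 + 0.03)^3
     ≈ Y · 1.0927

Percentage change = ((1 + 0.03)^3 − 1) × 100% ≈ 9.3%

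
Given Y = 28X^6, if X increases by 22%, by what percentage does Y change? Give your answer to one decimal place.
229.7%

For Y = 28X^6:
If X → X(1 + 0.22)
Then Y → Y · (1 + 0.22)^6
     ≈ Y · 3.2973

Percentage change = ((1 + 0.22)^6 − 1) × 100% ≈ 229.7%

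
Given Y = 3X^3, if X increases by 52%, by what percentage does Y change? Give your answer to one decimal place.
251.2%

For Y = 3X^3:
If X → X(1 + 0.52)
Then Y → Y · (1 + 0.52)^3
     ≈ Y · 3.5118

Percentage change = ((1 + 0.52)^3 − 1) × 100% ≈ 251.2%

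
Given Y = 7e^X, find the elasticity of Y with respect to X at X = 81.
Elasticity = 81

Elasticity = (dY/dX) · (X/Y)

dY/dX = 7·e^X
At X = 81: dY/dX = 7·e^81, Y = 7·e^81

Elasticity = (7·e^81) · (81 / (7·e^81)) = 81

Interpretation: for a small percentage change in X, the percentage change in Y is approximately 81.00 times as large.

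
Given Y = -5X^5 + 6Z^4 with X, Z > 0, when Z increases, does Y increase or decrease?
Y increases

Taking the partial derivative:
∂Y/∂Z = 24Z^3

∂Y/∂Z = 24Z^3 > 0 (assuming positive values)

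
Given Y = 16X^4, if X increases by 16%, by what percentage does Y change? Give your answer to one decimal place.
81.1%

For Y = 16X^4:
If X → X(1 + 0.16)
Then Y → Y · (1 + 0.16)^4
     ≈ Y · 1.8106

Percentage change = ((1 + 0.16)^4 − 1) × 100% ≈ 81.1%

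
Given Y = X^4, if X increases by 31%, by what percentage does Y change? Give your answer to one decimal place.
194.5%

For Y = X^4:
If X → X(1 + 0.31)
Then Y → Y · (1 + 0.31)^4
     ≈ Y · 2.9450

Percentage change = ((1 + 0.31)^4 − 1) × 100% ≈ 194.5%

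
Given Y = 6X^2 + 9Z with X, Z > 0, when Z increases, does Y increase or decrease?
Y increases

Taking the partial derivative:
∂Y/∂Z = 9

∂Y/∂Z = 9 > 0 (assuming positive values)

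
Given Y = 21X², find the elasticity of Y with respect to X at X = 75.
Elasticity = 2

Elasticity = (dY/dX) · (X/Y)

dY/dX = 42·X
At X = 75: dY/dX = 3150, Y = 118125

Elasticity = 3150 · (75 / 118125) = 2

Interpretation: for a small percentage change in X, the percentage change in Y is approximately 2.00 times as large.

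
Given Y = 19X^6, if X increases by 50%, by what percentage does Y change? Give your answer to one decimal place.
1039.1%

For Y = 19X^6:
If X → X(1 + 0.5)
Then Y → Y · (1 + 0.5)^6
     ≈ Y · 11.3906

Percentage change = ((1 + 0.5)^6 − 1) × 100% ≈ 1039.1%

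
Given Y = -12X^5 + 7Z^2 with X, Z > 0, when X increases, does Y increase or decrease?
Y decreases

Taking the partial derivative:
∂Y/∂X = -60X^4

∂Y/∂X = -60X^4 < 0 (assuming positive values)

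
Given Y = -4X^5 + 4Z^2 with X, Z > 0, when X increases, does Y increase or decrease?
Y decreases

Taking the partial derivative:
∂Y/∂X = -20X^4

∂Y/∂X = -20X^4 < 0 (assuming positive values)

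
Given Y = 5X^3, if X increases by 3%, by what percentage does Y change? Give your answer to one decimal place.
9.3%

For Y = 5X^3:
If X → X(1 + 0.03)
Then Y → Y · (1 + 0.03)^3
     ≈ Y · 1.0927

Percentage change = ((1 + 0.03)^3 − 1) × 100% ≈ 9.3%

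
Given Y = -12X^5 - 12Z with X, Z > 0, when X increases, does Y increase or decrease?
Y decreases

Taking the partial derivative:
∂Y/∂X = -60X^4

∂Y/∂X = -60X^4 < 0 (assuming positive values)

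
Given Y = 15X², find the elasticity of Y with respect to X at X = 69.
Elasticity = 2

Elasticity = (dY/dX) · (X/Y)

dY/dX = 30·X
At X = 69: dY/dX = 2070, Y = 71415

Elasticity = 2070 · (69 / 71415) = 2

Interpretation: for a small percentage change in X, the percentage change in Y is approximately 2.00 times as large.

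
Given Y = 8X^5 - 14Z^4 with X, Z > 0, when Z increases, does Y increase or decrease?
Y decreases

Taking the partial derivative:
∂Y/∂Z = -56Z^3

∂Y/∂Z = -56Z^3 < 0 (assuming positive values)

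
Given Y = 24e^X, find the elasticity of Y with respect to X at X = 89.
Elasticity = 89

Elasticity = (dY/dX) · (X/Y)

dY/dX = 24·e^X
At X = 89: dY/dX = 24·e^89, Y = 24·e^89

Elasticity = (24·e^89) · (89 / (24·e^89)) = 89

Interpretation: for a small percentage change in X, the percentage change in Y is approximately 89.00 times as large.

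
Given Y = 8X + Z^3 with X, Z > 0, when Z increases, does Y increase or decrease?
Y increases

Taking the partial derivative:
∂Y/∂Z = 3Z^2

∂Y/∂Z = 3Z^2 > 0 (assuming positive values)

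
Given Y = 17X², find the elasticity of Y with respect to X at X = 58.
Elasticity = 2

Elasticity = (dY/dX) · (X/Y)

dY/dX = 34·X
At X = 58: dY/dX = 1972, Y = 57188

Elasticity = 1972 · (58 / 57188) = 2

Interpretation: for a small percentage change in X, the percentage change in Y is approximately 2.00 times as large.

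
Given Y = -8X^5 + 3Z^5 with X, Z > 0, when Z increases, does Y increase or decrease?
Y increases

Taking the partial derivative:
∂Y/∂Z = 15Z^4

∂Y/∂Z = 15Z^4 > 0 (assuming positive values)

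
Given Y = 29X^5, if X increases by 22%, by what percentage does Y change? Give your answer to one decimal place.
170.3%

For Y = 29X^5:
If X → X(1 + 0.22)
Then Y → Y · (1 + 0.22)^5
     ≈ Y · 2.7027

Percentage change = ((1 + 0.22)^5 − 1) × 100% ≈ 170.3%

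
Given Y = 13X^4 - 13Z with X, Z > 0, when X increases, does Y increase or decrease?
Y increases

Taking the partial derivative:
∂Y/∂X = 52X^3

∂Y/∂X = 52X^3 > 0 (assuming positive values)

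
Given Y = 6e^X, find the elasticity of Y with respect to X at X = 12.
Elasticity = 12

Elasticity = (dY/dX) · (X/Y)

dY/dX = 6·e^X
At X = 12: dY/dX = 6·e^12, Y = 6·e^12

Elasticity = (6·e^12) · (12 / (6·e^12)) = 12

Interpretation: for a small percentage change in X, the percentage change in Y is approximately 12.00 times as large.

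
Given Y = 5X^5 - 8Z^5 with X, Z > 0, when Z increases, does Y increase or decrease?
Y decreases

Taking the partial derivative:
∂Y/∂Z = -40Z^4

∂Y/∂Z = -40Z^4 < 0 (assuming positive values)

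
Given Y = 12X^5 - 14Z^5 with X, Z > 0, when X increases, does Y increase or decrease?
Y increases

Taking the partial derivative:
∂Y/∂X = 60X^4

∂Y/∂X = 60X^4 > 0 (assuming positive values)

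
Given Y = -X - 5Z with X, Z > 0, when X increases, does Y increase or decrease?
Y decreases

Taking the partial derivative:
∂Y/∂X = -1

∂Y/∂X = -1 < 0 (assuming positive values)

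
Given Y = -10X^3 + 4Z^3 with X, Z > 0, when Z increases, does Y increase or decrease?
Y increases

Taking the partial derivative:
∂Y/∂Z = 12Z^2

∂Y/∂Z = 12Z^2 > 0 (assuming positive values)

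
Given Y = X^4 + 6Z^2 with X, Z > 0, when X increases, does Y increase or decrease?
Y increases

Taking the partial derivative:
∂Y/∂X = 4X^3

∂Y/∂X = 4X^3 > 0 (assuming positive values)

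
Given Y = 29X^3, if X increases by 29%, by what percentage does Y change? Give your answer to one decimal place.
114.7%

For Y = 29X^3:
If X → X(1 + 0.29)
Then Y → Y · (1 + 0.29)^3
     ≈ Y · 2.1467

Percentage change = ((1 + 0.29)^3 − 1) × 100% ≈ 114.7%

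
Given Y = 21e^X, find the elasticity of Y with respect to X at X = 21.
Elasticity = 21

Elasticity = (dY/dX) · (X/Y)

dY/dX = 21·e^X
At X = 21: dY/dX = 21·e^21, Y = 21·e^21

Elasticity = (21·e^21) · (21 / (21·e^21)) = 21

Interpretation: for a small percentage change in X, the percentage change in Y is approximately 21.00 times as large.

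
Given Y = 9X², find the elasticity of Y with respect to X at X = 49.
Elasticity = 2

Elasticity = (dY/dX) · (X/Y)

dY/dX = 18·X
At X = 49: dY/dX = 882, Y = 21609

Elasticity = 882 · (49 / 21609) = 2

Interpretation: for a small percentage change in X, the percentage change in Y is approximately 2.00 times as large.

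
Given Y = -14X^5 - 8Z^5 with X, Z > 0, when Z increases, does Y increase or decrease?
Y decreases

Taking the partial derivative:
∂Y/∂Z = -40Z^4

∂Y/∂Z = -40Z^4 < 0 (assuming positive values)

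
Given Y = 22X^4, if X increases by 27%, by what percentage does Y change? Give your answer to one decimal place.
160.1%

For Y = 22X^4:
If X → X(1 + 0.27)
Then Y → Y · (1 + 0.27)^4
     ≈ Y · 2.6014

Percentage change = ((1 + 0.27)^4 − 1) × 100% ≈ 160.1%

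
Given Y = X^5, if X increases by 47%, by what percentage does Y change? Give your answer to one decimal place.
586.4%

For Y = X^5:
If X → X(1 + 0.47)
Then Y → Y · (1 + 0.47)^5
     ≈ Y · 6.8641

Percentage change = ((1 + 0.47)^5 − 1) × 100% ≈ 586.4%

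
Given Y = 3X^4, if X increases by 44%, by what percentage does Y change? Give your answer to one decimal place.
330.0%

For Y = 3X^4:
If X → X(1 + 0.44)
Then Y → Y · (1 + 0.44)^4
     ≈ Y · 4.2998

Percentage change = ((1 + 0.44)^4 − 1) × 100% ≈ 330.0%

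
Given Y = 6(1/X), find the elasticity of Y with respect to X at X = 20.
Elasticity = -1

Elasticity = (dY/dX) · (X/Y)

dY/dX = -6/X²
At X = 20: dY/dX = -3/200, Y = 3/10

Elasticity = (-3/200) · (20 / (3/10)) = -1

Interpretation: for a small percentage change in X, the percentage change in Y is approximately -1.00 times as large.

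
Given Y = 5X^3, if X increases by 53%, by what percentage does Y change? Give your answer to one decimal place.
258.2%

For Y = 5X^3:
If X → X(1 + 0.53)
Then Y → Y · (1 + 0.53)^3
     ≈ Y · 3.5816

Percentage change = ((1 + 0.53)^3 − 1) × 100% ≈ 258.2%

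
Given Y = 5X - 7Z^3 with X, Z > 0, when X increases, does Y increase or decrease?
Y increases

Taking the partial derivative:
∂Y/∂X = 5

∂Y/∂X = 5 > 0 (assuming positive values)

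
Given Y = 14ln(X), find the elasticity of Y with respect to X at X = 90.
Elasticity = 1/ln(90) ≈ 0.2222

Elasticity = (dY/dX) · (X/Y)

dY/dX = 14/X
At X = 90: dY/dX = 7/45, Y = 14·ln(90)

Elasticity = (7/45) · (90 / (14·ln(90))) = 1/ln(90) ≈ 0.2222

Interpretation: for a small percentage change in X, the percentage change in Y is approximately 0.22 times as large.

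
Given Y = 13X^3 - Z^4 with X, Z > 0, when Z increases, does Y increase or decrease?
Y decreases

Taking the partial derivative:
∂Y/∂Z = -4Z^3

∂Y/∂Z = -4Z^3 < 0 (assuming positive values)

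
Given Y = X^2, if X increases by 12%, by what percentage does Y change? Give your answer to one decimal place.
25.4%

For Y = X^2:
If X → X(1 + 0.12)
Then Y → Y · (1 + 0.12)^2
     = Y · 1.2544

Percentage change = ((1 + 0.12)^2 − 1) × 100% ≈ 25.4%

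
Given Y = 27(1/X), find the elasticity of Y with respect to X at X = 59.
Elasticity = -1

Elasticity = (dY/dX) · (X/Y)

dY/dX = -27/X²
At X = 59: dY/dX = -27/3481, Y = 27/59

Elasticity = (-27/3481) · (59 / (27/59)) = -1

Interpretation: for a small percentage change in X, the percentage change in Y is approximately -1.00 times as large.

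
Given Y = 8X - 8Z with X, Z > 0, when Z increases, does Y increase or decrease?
Y decreases

Taking the partial derivative:
∂Y/∂Z = -8

∂Y/∂Z = -8 < 0 (assuming positive values)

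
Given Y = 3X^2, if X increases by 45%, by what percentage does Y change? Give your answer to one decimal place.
110.3%

For Y = 3X^2:
If X → X(1 + 0.45)
Then Y → Y · (1 + 0.45)^2
     = Y · 2.1025

Percentage change = ((1 + 0.45)^2 − 1) × 100% ≈ 110.3%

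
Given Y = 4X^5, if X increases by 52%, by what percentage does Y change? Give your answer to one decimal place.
711.4%

For Y = 4X^5:
If X → X(1 + 0.52)
Then Y → Y · (1 + 0.52)^5
     ≈ Y · 8.1137

Percentage change = ((1 + 0.52)^5 − 1) × 100% ≈ 711.4%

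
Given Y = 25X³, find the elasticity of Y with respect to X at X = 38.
Elasticity = 3

Elasticity = (dY/dX) · (X/Y)

dY/dX = 75·X²
At X = 38: dY/dX = 108300, Y = 1371800

Elasticity = 108300 · (38 / 1371800) = 3

Interpretation: for a small percentage change in X, the percentage change in Y is approximately 3.00 times as large.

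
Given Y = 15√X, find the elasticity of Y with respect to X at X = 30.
Elasticity = 1/2

Elasticity = (dY/dX) · (X/Y)

dY/dX = 15/(2·√X)
At X = 30: dY/dX = √30/4, Y = 15·√30

Elasticity = (√30/4) · (30 / (15·√30)) = 1/2

Interpretation: for a small percentage change in X, the percentage change in Y is approximately 0.50 times as large.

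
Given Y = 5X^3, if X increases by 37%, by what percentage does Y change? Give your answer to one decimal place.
157.1%

For Y = 5X^3:
If X → X(1 + 0.37)
Then Y → Y · (1 + 0.37)^3
     ≈ Y · 2.5714

Percentage change = ((1 + 0.37)^3 − 1) × 100% ≈ 157.1%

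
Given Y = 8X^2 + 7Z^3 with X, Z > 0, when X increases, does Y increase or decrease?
Y increases

Taking the partial derivative:
∂Y/∂X = 16X

∂Y/∂X = 16X > 0 (assuming positive values)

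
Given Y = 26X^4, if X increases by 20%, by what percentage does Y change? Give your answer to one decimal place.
107.4%

For Y = 26X^4:
If X → X(1 + 0.2)
Then Y → Y · (1 + 0.2)^4
     = Y · 2.0736

Percentage change = ((1 + 0.2)^4 − 1) × 100% ≈ 107.4%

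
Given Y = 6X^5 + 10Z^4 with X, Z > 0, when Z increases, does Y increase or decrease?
Y increases

Taking the partial derivative:
∂Y/∂Z = 40Z^3

∂Y/∂Z = 40Z^3 > 0 (assuming positive values)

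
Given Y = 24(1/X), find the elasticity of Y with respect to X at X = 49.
Elasticity = -1

Elasticity = (dY/dX) · (X/Y)

dY/dX = -24/X²
At X = 49: dY/dX = -24/2401, Y = 24/49

Elasticity = (-24/2401) · (49 / (24/49)) = -1

Interpretation: for a small percentage change in X, the percentage change in Y is approximately -1.00 times as large.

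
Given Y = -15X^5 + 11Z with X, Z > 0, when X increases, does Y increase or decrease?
Y decreases

Taking the partial derivative:
∂Y/∂X = -75X^4

∂Y/∂X = -75X^4 < 0 (assuming positive values)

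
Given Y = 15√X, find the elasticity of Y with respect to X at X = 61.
Elasticity = 1/2

Elasticity = (dY/dX) · (X/Y)

dY/dX = 15/(2·√X)
At X = 61: dY/dX = 15·√61/122, Y = 15·√61

Elasticity = (15·√61/122) · (61 / (15·√61)) = 1/2

Interpretation: for a small percentage change in X, the percentage change in Y is approximately 0.50 times as large.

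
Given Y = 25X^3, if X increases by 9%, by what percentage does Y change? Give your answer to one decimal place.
29.5%

For Y = 25X^3:
If X → X(1 + 0.09)
Then Y → Y · (1 + 0.09)^3
     ≈ Y · 1.2950

Percentage change = ((1 + 0.09)^3 − 1) × 100% ≈ 29.5%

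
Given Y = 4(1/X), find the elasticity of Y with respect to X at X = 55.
Elasticity = -1

Elasticity = (dY/dX) · (X/Y)

dY/dX = -4/X²
At X = 55: dY/dX = -4/3025, Y = 4/55

Elasticity = (-4/3025) · (55 / (4/55)) = -1

Interpretation: for a small percentage change in X, the percentage change in Y is approximately -1.00 times as large.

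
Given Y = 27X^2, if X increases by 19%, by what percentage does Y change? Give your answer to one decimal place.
41.6%

For Y = 27X^2:
If X → X(1 + 0.19)
Then Y → Y · (1 + 0.19)^2
     = Y · 1.4161

Percentage change = ((1 + 0.19)^2 − 1) × 100% ≈ 41.6%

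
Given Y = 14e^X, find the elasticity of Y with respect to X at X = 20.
Elasticity = 20

Elasticity = (dY/dX) · (X/Y)

dY/dX = 14·e^X
At X = 20: dY/dX = 14·e^20, Y = 14·e^20

Elasticity = (14·e^20) · (20 / (14·e^20)) = 20

Interpretation: for a small percentage change in X, the percentage change in Y is approximately 20.00 times as large.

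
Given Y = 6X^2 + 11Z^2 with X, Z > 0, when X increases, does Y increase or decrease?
Y increases

Taking the partial derivative:
∂Y/∂X = 12X

∂Y/∂X = 12X > 0 (assuming positive values)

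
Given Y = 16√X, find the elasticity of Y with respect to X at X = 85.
Elasticity = 1/2

Elasticity = (dY/dX) · (X/Y)

dY/dX = 8/√X
At X = 85: dY/dX = 8·√85/85, Y = 16·√85

Elasticity = (8·√85/85) · (85 / (16·√85)) = 1/2

Interpretation: for a small percentage change in X, the percentage change in Y is approximately 0.50 times as large.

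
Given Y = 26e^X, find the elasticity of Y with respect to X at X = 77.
Elasticity = 77

Elasticity = (dY/dX) · (X/Y)

dY/dX = 26·e^X
At X = 77: dY/dX = 26·e^77, Y = 26·e^77

Elasticity = (26·e^77) · (77 / (26·e^77)) = 77

Interpretation: for a small percentage change in X, the percentage change in Y is approximately 77.00 times as large.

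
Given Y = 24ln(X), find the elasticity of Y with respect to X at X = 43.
Elasticity = 1/ln(43) ≈ 0.2659

Elasticity = (dY/dX) · (X/Y)

dY/dX = 24/X
At X = 43: dY/dX = 24/43, Y = 24·ln(43)

Elasticity = (24/43) · (43 / (24·ln(43))) = 1/ln(43) ≈ 0.2659

Interpretation: for a small percentage change in X, the percentage change in Y is approximately 0.27 times as large.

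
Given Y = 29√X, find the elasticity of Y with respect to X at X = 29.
Elasticity = 1/2

Elasticity = (dY/dX) · (X/Y)

dY/dX = 29/(2·√X)
At X = 29: dY/dX = √29/2, Y = 29·√29

Elasticity = (√29/2) · (29 / (29·√29)) = 1/2

Interpretation: for a small percentage change in X, the percentage change in Y is approximately 0.50 times as large.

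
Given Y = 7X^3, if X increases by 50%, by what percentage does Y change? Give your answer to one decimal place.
237.5%

For Y = 7X^3:
If X → X(1 + 0.5)
Then Y → Y · (1 + 0.5)^3
     = Y · 3.3750

Percentage change = ((1 + 0.5)^3 − 1) × 100% = 237.5%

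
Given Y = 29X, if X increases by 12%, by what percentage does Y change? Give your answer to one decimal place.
12.0%

For Y = 29X:
If X → X(1 + 0.12)
Then Y → Y · (1 + 0.12)^1
     = Y · 1.1200

Percentage change = ((1 + 0.12)^1 − 1) × 100% = 12.0%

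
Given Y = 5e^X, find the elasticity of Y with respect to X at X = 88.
Elasticity = 88

Elasticity = (dY/dX) · (X/Y)

dY/dX = 5·e^X
At X = 88: dY/dX = 5·e^88, Y = 5·e^88

Elasticity = (5·e^88) · (88 / (5·e^88)) = 88

Interpretation: for a small percentage change in X, the percentage change in Y is approximately 88.00 times as large.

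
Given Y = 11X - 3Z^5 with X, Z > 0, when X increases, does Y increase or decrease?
Y increases

Taking the partial derivative:
∂Y/∂X = 11

∂Y/∂X = 11 > 0 (assuming positive values)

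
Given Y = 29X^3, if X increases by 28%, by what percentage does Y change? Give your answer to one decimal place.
109.7%

For Y = 29X^3:
If X → X(1 + 0.28)
Then Y → Y · (1 + 0.28)^3
     ≈ Y · 2.0972

Percentage change = ((1 + 0.28)^3 − 1) × 100% ≈ 109.7%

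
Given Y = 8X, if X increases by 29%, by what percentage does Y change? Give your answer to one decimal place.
29.0%

For Y = 8X:
If X → X(1 + 0.29)
Then Y → Y · (1 + 0.29)^1
     = Y · 1.2900

Percentage change = ((1 + 0.29)^1 − 1) × 100% = 29.0%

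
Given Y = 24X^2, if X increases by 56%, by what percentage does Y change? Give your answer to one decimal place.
143.4%

For Y = 24X^2:
If X → X(1 + 0.56)
Then Y → Y · (1 + 0.56)^2
     = Y · 2.4336

Percentage change = ((1 + 0.56)^2 − 1) × 100% ≈ 143.4%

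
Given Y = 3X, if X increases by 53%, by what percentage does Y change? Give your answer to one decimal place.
53.0%

For Y = 3X:
If X → X(1 + 0.53)
Then Y → Y · (1 + 0.53)^1
     = Y · 1.5300

Percentage change = ((1 + 0.53)^1 − 1) × 100% = 53.0%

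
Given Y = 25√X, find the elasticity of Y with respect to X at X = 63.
Elasticity = 1/2

Elasticity = (dY/dX) · (X/Y)

dY/dX = 25/(2·√X)
At X = 63: dY/dX = 25·√7/42, Y = 75·√7

Elasticity = (25·√7/42) · (63 / (75·√7)) = 1/2

Interpretation: for a small percentage change in X, the percentage change in Y is approximately 0.50 times as large.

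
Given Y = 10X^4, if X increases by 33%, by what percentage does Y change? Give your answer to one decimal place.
212.9%

For Y = 10X^4:
If X → X(1 + 0.33)
Then Y → Y · (1 + 0.33)^4
     ≈ Y · 3.1290

Percentage change = ((1 + 0.33)^4 − 1) × 100% ≈ 212.9%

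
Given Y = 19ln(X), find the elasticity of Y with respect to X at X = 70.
Elasticity = 1/ln(70) ≈ 0.2354

Elasticity = (dY/dX) · (X/Y)

dY/dX = 19/X
At X = 70: dY/dX = 19/70, Y = 19·ln(70)

Elasticity = (19/70) · (70 / (19·ln(70))) = 1/ln(70) ≈ 0.2354

Interpretation: for a small percentage change in X, the percentage change in Y is approximately 0.24 times as large.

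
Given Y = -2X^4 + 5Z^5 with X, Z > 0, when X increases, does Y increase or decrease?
Y decreases

Taking the partial derivative:
∂Y/∂X = -8X^3

∂Y/∂X = -8X^3 < 0 (assuming positive values)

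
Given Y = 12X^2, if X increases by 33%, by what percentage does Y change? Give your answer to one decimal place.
76.9%

For Y = 12X^2:
If X → X(1 + 0.33)
Then Y → Y · (1 + 0.33)^2
     = Y · 1.7689

Percentage change = ((1 + 0.33)^2 − 1) × 100% ≈ 76.9%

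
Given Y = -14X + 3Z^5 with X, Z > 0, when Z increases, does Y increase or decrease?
Y increases

Taking the partial derivative:
∂Y/∂Z = 15Z^4

∂Y/∂Z = 15Z^4 > 0 (assuming positive values)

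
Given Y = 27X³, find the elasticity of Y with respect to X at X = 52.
Elasticity = 3

Elasticity = (dY/dX) · (X/Y)

dY/dX = 81·X²
At X = 52: dY/dX = 219024, Y = 3796416

Elasticity = 219024 · (52 / 3796416) = 3

Interpretation: for a small percentage change in X, the percentage change in Y is approximately 3.00 times as large.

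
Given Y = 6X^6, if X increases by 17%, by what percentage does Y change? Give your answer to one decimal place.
156.5%

For Y = 6X^6:
If X → X(1 + 0.17)
Then Y → Y · (1 + 0.17)^6
     ≈ Y · 2.5652

Percentage change = ((1 + 0.17)^6 − 1) × 100% ≈ 156.5%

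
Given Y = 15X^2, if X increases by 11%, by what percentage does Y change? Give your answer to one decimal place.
23.2%

For Y = 15X^2:
If X → X(1 + 0.11)
Then Y → Y · (1 + 0.11)^2
     = Y · 1.2321

Percentage change = ((1 + 0.11)^2 − 1) × 100% ≈ 23.2%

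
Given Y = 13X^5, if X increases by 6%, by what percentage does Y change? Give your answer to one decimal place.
33.8%

For Y = 13X^5:
If X → X(1 + 0.06)
Then Y → Y · (1 + 0.06)^5
     ≈ Y · 1.3382

Percentage change = ((1 + 0.06)^5 − 1) × 100% ≈ 33.8%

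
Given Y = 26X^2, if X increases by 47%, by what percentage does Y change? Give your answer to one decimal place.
116.1%

For Y = 26X^2:
If X → X(1 + 0.47)
Then Y → Y · (1 + 0.47)^2
     = Y · 2.1609

Percentage change = ((1 + 0.47)^2 − 1) × 100% ≈ 116.1%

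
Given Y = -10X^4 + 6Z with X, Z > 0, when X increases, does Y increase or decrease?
Y decreases

Taking the partial derivative:
∂Y/∂X = -40X^3

∂Y/∂X = -40X^3 < 0 (assuming positive values)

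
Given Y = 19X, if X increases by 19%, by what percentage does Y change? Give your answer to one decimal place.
19.0%

For Y = 19X:
If X → X(1 + 0.19)
Then Y → Y · (1 + 0.19)^1
     = Y · 1.1900

Percentage change = ((1 + 0.19)^1 − 1) × 100% = 19.0%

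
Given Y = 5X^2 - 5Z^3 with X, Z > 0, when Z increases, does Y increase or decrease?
Y decreases

Taking the partial derivative:
∂Y/∂Z = -15Z^2

∂Y/∂Z = -15Z^2 < 0 (assuming positive values)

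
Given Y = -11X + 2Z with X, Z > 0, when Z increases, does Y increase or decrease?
Y increases

Taking the partial derivative:
∂Y/∂Z = 2

∂Y/∂Z = 2 > 0 (assuming positive values)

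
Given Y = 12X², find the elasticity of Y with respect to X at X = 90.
Elasticity = 2

Elasticity = (dY/dX) · (X/Y)

dY/dX = 24·X
At X = 90: dY/dX = 2160, Y = 97200

Elasticity = 2160 · (90 / 97200) = 2

Interpretation: for a small percentage change in X, the percentage change in Y is approximately 2.00 times as large.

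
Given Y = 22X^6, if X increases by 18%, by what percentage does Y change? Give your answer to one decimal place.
170.0%

For Y = 22X^6:
If X → X(1 + 0.18)
Then Y → Y · (1 + 0.18)^6
     ≈ Y · 2.6996

Percentage change = ((1 + 0.18)^6 − 1) × 100% ≈ 170.0%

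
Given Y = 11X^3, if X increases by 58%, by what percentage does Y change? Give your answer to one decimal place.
294.4%

For Y = 11X^3:
If X → X(1 + 0.58)
Then Y → Y · (1 + 0.58)^3
     ≈ Y · 3.9443

Percentage change = ((1 + 0.58)^3 − 1) × 100% ≈ 294.4%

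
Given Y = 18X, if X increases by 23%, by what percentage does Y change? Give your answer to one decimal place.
23.0%

For Y = 18X:
If X → X(1 + 0.23)
Then Y → Y · (1 + 0.23)^1
     = Y · 1.2300

Percentage change = ((1 + 0.23)^1 − 1) × 100% = 23.0%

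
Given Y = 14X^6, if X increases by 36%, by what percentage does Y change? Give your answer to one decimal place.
532.8%

For Y = 14X^6:
If X → X(1 + 0.36)
Then Y → Y · (1 + 0.36)^6
     ≈ Y · 6.3275

Percentage change = ((1 + 0.36)^6 − 1) × 100% ≈ 532.8%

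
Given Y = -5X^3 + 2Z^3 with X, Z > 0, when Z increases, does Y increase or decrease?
Y increases

Taking the partial derivative:
∂Y/∂Z = 6Z^2

∂Y/∂Z = 6Z^2 > 0 (assuming positive values)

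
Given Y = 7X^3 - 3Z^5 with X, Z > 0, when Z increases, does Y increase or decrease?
Y decreases

Taking the partial derivative:
∂Y/∂Z = -15Z^4

∂Y/∂Z = -15Z^4 < 0 (assuming positive values)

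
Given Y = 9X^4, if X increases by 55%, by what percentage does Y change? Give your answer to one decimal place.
477.2%

For Y = 9X^4:
If X → X(1 + 0.55)
Then Y → Y · (1 + 0.55)^4
     ≈ Y · 5.7720

Percentage change = ((1 + 0.55)^4 − 1) × 100% ≈ 477.2%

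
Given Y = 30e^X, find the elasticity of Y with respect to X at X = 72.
Elasticity = 72

Elasticity = (dY/dX) · (X/Y)

dY/dX = 30·e^X
At X = 72: dY/dX = 30·e^72, Y = 30·e^72

Elasticity = (30·e^72) · (72 / (30·e^72)) = 72

Interpretation: for a small percentage change in X, the percentage change in Y is approximately 72.00 times as large.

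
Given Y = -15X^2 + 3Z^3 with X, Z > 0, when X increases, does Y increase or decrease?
Y decreases

Taking the partial derivative:
∂Y/∂X = -30X

∂Y/∂X = -30X < 0 (assuming positive values)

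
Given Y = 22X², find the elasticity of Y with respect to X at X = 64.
Elasticity = 2

Elasticity = (dY/dX) · (X/Y)

dY/dX = 44·X
At X = 64: dY/dX = 2816, Y = 90112

Elasticity = 2816 · (64 / 90112) = 2

Interpretation: for a small percentage change in X, the percentage change in Y is approximately 2.00 times as large.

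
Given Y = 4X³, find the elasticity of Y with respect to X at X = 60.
Elasticity = 3

Elasticity = (dY/dX) · (X/Y)

dY/dX = 12·X²
At X = 60: dY/dX = 43200, Y = 864000

Elasticity = 43200 · (60 / 864000) = 3

Interpretation: for a small percentage change in X, the percentage change in Y is approximately 3.00 times as large.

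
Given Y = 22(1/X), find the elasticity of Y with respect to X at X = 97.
Elasticity = -1

Elasticity = (dY/dX) · (X/Y)

dY/dX = -22/X²
At X = 97: dY/dX = -22/9409, Y = 22/97

Elasticity = (-22/9409) · (97 / (22/97)) = -1

Interpretation: for a small percentage change in X, the percentage change in Y is approximately -1.00 times as large.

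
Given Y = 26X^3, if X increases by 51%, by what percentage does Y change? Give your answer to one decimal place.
244.3%

For Y = 26X^3:
If X → X(1 + 0.51)
Then Y → Y · (1 + 0.51)^3
     ≈ Y · 3.4430

Percentage change = ((1 + 0.51)^3 − 1) × 100% ≈ 244.3%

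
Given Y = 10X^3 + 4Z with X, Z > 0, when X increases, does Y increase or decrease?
Y increases

Taking the partial derivative:
∂Y/∂X = 30X^2

∂Y/∂X = 30X^2 > 0 (assuming positive values)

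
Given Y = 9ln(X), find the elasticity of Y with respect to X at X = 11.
Elasticity = 1/ln(11) ≈ 0.4170

Elasticity = (dY/dX) · (X/Y)

dY/dX = 9/X
At X = 11: dY/dX = 9/11, Y = 9·ln(11)

Elasticity = (9/11) · (11 / (9·ln(11))) = 1/ln(11) ≈ 0.4170

Interpretation: for a small percentage change in X, the percentage change in Y is approximately 0.42 times as large.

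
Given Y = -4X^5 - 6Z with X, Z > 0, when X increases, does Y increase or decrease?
Y decreases

Taking the partial derivative:
∂Y/∂X = -20X^4

∂Y/∂X = -20X^4 < 0 (assuming positive values)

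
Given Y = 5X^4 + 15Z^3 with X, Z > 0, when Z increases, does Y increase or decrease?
Y increases

Taking the partial derivative:
∂Y/∂Z = 45Z^2

∂Y/∂Z = 45Z^2 > 0 (assuming positive values)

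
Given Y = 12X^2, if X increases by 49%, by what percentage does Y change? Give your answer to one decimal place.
122.0%

For Y = 12X^2:
If X → X(1 + 0.49)
Then Y → Y · (1 + 0.49)^2
     = Y · 2.2201

Percentage change = ((1 + 0.49)^2 − 1) × 100% ≈ 122.0%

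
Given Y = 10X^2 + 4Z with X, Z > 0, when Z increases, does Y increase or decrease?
Y increases

Taking the partial derivative:
∂Y/∂Z = 4

∂Y/∂Z = 4 > 0 (assuming positive values)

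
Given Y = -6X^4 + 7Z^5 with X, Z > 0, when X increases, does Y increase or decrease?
Y decreases

Taking the partial derivative:
∂Y/∂X = -24X^3

∂Y/∂X = -24X^3 < 0 (assuming positive values)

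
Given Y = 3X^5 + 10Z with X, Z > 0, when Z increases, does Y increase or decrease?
Y increases

Taking the partial derivative:
∂Y/∂Z = 10

∂Y/∂Z = 10 > 0 (assuming positive values)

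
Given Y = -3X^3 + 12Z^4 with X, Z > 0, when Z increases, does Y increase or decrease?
Y increases

Taking the partial derivative:
∂Y/∂Z = 48Z^3

∂Y/∂Z = 48Z^3 > 0 (assuming positive values)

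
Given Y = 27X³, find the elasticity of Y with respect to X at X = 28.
Elasticity = 3

Elasticity = (dY/dX) · (X/Y)

dY/dX = 81·X²
At X = 28: dY/dX = 63504, Y = 592704

Elasticity = 63504 · (28 / 592704) = 3

Interpretation: for a small percentage change in X, the percentage change in Y is approximately 3.00 times as large.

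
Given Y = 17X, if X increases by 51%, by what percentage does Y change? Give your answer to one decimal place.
51.0%

For Y = 17X:
If X → X(1 + 0.51)
Then Y → Y · (1 + 0.51)^1
     = Y · 1.5100

Percentage change = ((1 + 0.51)^1 − 1) × 100% = 51.0%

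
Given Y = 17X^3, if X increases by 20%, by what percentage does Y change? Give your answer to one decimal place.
72.8%

For Y = 17X^3:
If X → X(1 + 0.2)
Then Y → Y · (1 + 0.2)^3
     = Y · 1.7280

Percentage change = ((1 + 0.2)^3 − 1) × 100% = 72.8%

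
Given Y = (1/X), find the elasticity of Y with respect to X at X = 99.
Elasticity = -1

Elasticity = (dY/dX) · (X/Y)

dY/dX = -1/X²
At X = 99: dY/dX = -1/9801, Y = 1/99

Elasticity = (-1/9801) · (99 / (1/99)) = -1

Interpretation: for a small percentage change in X, the percentage change in Y is approximately -1.00 times as large.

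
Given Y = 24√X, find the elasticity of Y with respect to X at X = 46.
Elasticity = 1/2

Elasticity = (dY/dX) · (X/Y)

dY/dX = 12/√X
At X = 46: dY/dX = 6·√46/23, Y = 24·√46

Elasticity = (6·√46/23) · (46 / (24·√46)) = 1/2

Interpretation: for a small percentage change in X, the percentage change in Y is approximately 0.50 times as large.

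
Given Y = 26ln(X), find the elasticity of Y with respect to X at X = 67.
Elasticity = 1/ln(67) ≈ 0.2378

Elasticity = (dY/dX) · (X/Y)

dY/dX = 26/X
At X = 67: dY/dX = 26/67, Y = 26·ln(67)

Elasticity = (26/67) · (67 / (26·ln(67))) = 1/ln(67) ≈ 0.2378

Interpretation: for a small percentage change in X, the percentage change in Y is approximately 0.24 times as large.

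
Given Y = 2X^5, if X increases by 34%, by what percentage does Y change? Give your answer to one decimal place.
332.0%

For Y = 2X^5:
If X → X(1 + 0.34)
Then Y → Y · (1 + 0.34)^5
     ≈ Y · 4.3204

Percentage change = ((1 + 0.34)^5 − 1) × 100% ≈ 332.0%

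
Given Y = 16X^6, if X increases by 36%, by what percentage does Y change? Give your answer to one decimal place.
532.8%

For Y = 16X^6:
If X → X(1 + 0.36)
Then Y → Y · (1 + 0.36)^6
     ≈ Y · 6.3275

Percentage change = ((1 + 0.36)^6 − 1) × 100% ≈ 532.8%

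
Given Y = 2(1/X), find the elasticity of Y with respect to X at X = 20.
Elasticity = -1

Elasticity = (dY/dX) · (X/Y)

dY/dX = -2/X²
At X = 20: dY/dX = -1/200, Y = 1/10

Elasticity = (-1/200) · (20 / (1/10)) = -1

Interpretation: for a small percentage change in X, the percentage change in Y is approximately -1.00 times as large.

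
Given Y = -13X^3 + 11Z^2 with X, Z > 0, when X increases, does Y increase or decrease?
Y decreases

Taking the partial derivative:
∂Y/∂X = -39X^2

∂Y/∂X = -39X^2 < 0 (assuming positive values)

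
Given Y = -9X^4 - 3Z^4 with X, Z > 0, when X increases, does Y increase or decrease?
Y decreases

Taking the partial derivative:
∂Y/∂X = -36X^3

∂Y/∂X = -36X^3 < 0 (assuming positive values)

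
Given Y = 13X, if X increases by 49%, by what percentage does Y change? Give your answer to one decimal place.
49.0%

For Y = 13X:
If X → X(1 + 0.49)
Then Y → Y · (1 + 0.49)^1
     = Y · 1.4900

Percentage change = ((1 + 0.49)^1 − 1) × 100% = 49.0%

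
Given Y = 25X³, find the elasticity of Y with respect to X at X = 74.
Elasticity = 3

Elasticity = (dY/dX) · (X/Y)

dY/dX = 75·X²
At X = 74: dY/dX = 410700, Y = 10130600

Elasticity = 410700 · (74 / 10130600) = 3

Interpretation: for a small percentage change in X, the percentage change in Y is approximately 3.00 times as large.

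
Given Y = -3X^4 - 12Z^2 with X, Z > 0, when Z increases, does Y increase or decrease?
Y decreases

Taking the partial derivative:
∂Y/∂Z = -24Z

∂Y/∂Z = -24Z < 0 (assuming positive values)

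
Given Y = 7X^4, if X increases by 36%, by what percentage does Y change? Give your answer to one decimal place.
242.1%

For Y = 7X^4:
If X → X(1 + 0.36)
Then Y → Y · (1 + 0.36)^4
     ≈ Y · 3.4210

Percentage change = ((1 + 0.36)^4 − 1) × 100% ≈ 242.1%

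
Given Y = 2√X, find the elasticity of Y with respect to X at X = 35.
Elasticity = 1/2

Elasticity = (dY/dX) · (X/Y)

dY/dX = 1/√X
At X = 35: dY/dX = √35/35, Y = 2·√35

Elasticity = (√35/35) · (35 / (2·√35)) = 1/2

Interpretation: for a small percentage change in X, the percentage change in Y is approximately 0.50 times as large.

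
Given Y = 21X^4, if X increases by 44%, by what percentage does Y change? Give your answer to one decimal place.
330.0%

For Y = 21X^4:
If X → X(1 + 0.44)
Then Y → Y · (1 + 0.44)^4
     ≈ Y · 4.2998

Percentage change = ((1 + 0.44)^4 − 1) × 100% ≈ 330.0%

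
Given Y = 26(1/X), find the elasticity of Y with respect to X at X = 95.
Elasticity = -1

Elasticity = (dY/dX) · (X/Y)

dY/dX = -26/X²
At X = 95: dY/dX = -26/9025, Y = 26/95

Elasticity = (-26/9025) · (95 / (26/95)) = -1

Interpretation: for a small percentage change in X, the percentage change in Y is approximately -1.00 times as large.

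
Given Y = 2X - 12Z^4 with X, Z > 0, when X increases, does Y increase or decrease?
Y increases

Taking the partial derivative:
∂Y/∂X = 2

∂Y/∂X = 2 > 0 (assuming positive values)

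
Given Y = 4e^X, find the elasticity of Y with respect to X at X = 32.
Elasticity = 32

Elasticity = (dY/dX) · (X/Y)

dY/dX = 4·e^X
At X = 32: dY/dX = 4·e^32, Y = 4·e^32

Elasticity = (4·e^32) · (32 / (4·e^32)) = 32

Interpretation: for a small percentage change in X, the percentage change in Y is approximately 32.00 times as large.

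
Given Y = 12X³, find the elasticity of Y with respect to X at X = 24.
Elasticity = 3

Elasticity = (dY/dX) · (X/Y)

dY/dX = 36·X²
At X = 24: dY/dX = 20736, Y = 165888

Elasticity = 20736 · (24 / 165888) = 3

Interpretation: for a small percentage change in X, the percentage change in Y is approximately 3.00 times as large.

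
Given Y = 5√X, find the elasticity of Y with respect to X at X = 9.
Elasticity = 1/2

Elasticity = (dY/dX) · (X/Y)

dY/dX = 5/(2·√X)
At X = 9: dY/dX = 5/6, Y = 15

Elasticity = (5/6) · (9 / 15) = 1/2

Interpretation: for a small percentage change in X, the percentage change in Y is approximately 0.50 times as large.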